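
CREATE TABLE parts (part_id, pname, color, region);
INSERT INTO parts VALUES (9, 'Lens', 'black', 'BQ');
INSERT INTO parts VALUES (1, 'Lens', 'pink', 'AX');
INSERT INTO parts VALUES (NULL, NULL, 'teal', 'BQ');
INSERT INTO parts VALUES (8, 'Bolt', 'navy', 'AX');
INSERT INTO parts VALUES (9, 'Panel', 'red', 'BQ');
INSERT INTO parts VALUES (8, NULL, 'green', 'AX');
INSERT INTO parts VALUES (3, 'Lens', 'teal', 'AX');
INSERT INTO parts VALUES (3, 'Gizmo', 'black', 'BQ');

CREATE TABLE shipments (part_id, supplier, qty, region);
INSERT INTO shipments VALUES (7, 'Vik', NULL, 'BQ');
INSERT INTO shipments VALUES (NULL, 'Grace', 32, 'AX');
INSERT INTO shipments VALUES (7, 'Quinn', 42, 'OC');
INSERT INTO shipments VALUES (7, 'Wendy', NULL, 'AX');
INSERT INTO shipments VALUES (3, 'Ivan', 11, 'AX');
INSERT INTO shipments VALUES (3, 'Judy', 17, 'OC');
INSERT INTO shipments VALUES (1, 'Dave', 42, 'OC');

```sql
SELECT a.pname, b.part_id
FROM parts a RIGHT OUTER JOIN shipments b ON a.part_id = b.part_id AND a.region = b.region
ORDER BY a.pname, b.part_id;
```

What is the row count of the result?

7

RIGHT JOIN keeps every row from `shipments`; unmatched rows get NULL for `parts`'s columns.
Matching on a.part_id = b.part_id AND a.region = b.region. A NULL in a compared column never satisfies the condition.
- a[0] part_id=9, region=BQ → no match.
- a[1] part_id=1, region=AX → no match.
- a[2] part_id=NULL, region=BQ → no match.
- a[3] part_id=8, region=AX → no match.
- a[4] part_id=9, region=BQ → no match.
- a[5] part_id=8, region=AX → no match.
- a[6] part_id=3, region=AX → 1 match(es) in b → 1 row(s).
- a[7] part_id=3, region=BQ → no match.
- plus 6 unmatched b row(s), each kept with NULL a columns.
Total: 1 matched + 6 padded = 7 rows.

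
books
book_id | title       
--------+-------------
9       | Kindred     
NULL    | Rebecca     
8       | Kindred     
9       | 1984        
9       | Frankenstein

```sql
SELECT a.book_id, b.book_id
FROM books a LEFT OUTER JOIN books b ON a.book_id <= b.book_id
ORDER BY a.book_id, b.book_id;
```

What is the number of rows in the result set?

14

LEFT JOIN keeps every row from `books a`; unmatched rows get NULL for `books b`'s columns.
Matching on a.book_id <= b.book_id. A NULL in a compared column never satisfies the condition.
- a row (book_id=9): matches 3 b row(s) → 3 output row(s).
- a row (book_id=NULL): no match → kept, b columns NULL.
- a row (book_id=8): matches 4 b row(s) → 4 output row(s).
- a row (book_id=9): matches 3 b row(s) → 3 output row(s).
- a row (book_id=9): matches 3 b row(s) → 3 output row(s).
Total: 13 matched + 1 padded = 14 rows.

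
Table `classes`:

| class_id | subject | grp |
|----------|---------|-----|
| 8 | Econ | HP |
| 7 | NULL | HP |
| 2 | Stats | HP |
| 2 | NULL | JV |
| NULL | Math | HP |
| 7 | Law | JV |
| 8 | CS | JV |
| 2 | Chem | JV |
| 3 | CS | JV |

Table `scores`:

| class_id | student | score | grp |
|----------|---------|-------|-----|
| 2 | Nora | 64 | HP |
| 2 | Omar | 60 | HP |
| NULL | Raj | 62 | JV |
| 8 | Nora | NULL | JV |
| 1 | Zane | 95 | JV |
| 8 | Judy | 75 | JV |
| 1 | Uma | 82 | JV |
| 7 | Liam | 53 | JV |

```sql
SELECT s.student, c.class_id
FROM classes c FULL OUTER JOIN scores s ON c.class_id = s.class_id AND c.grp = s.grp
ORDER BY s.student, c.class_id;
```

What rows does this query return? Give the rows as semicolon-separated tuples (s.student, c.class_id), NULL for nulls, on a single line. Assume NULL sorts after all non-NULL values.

(Judy, 8); (Liam, 7); (Nora, 2); (Nora, 8); (Omar, 2); (Raj, NULL); (Uma, NULL); (Zane, NULL); (NULL, 2); (NULL, 2); (NULL, 3); (NULL, 7); (NULL, 8); (NULL, NULL)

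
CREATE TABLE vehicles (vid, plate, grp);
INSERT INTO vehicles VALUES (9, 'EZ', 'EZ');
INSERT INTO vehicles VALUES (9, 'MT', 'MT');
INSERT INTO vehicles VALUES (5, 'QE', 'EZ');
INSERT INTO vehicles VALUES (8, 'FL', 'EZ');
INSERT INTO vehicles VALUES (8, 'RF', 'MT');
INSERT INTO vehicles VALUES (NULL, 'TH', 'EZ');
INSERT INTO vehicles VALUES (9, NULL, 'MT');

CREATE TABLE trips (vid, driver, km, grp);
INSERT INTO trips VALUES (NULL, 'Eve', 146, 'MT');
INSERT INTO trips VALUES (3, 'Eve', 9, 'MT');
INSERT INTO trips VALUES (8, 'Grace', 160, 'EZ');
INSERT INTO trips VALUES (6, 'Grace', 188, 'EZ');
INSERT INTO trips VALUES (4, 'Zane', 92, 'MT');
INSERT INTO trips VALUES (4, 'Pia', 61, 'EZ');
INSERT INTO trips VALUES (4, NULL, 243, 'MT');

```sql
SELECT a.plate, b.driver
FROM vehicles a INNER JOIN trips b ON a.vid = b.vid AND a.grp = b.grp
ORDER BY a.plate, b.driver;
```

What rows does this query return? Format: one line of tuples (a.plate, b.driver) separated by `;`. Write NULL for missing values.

INNER JOIN keeps only pairs where the ON condition holds.
Matching on a.vid = b.vid AND a.grp = b.grp. A NULL in a compared column never satisfies the condition.
Matched pairs: 1.

(FL, Grace)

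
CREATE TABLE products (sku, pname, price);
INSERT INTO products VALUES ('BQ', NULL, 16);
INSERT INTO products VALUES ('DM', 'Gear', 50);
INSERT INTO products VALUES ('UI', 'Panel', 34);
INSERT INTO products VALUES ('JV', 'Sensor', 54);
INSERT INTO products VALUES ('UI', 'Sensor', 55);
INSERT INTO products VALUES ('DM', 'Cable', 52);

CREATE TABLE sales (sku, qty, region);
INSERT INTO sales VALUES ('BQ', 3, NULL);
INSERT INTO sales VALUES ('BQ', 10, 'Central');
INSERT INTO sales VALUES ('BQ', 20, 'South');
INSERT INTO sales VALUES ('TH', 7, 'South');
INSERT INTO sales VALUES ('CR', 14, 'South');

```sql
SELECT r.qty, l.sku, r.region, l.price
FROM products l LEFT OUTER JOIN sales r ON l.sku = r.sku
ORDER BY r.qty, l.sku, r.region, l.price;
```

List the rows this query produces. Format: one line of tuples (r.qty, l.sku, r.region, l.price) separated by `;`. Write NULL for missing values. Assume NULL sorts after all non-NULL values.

LEFT JOIN keeps every row from `products`; unmatched rows get NULL for `sales`'s columns.
Matching on l.sku = r.sku.
- sku=BQ: 3 matching r row(s), so 3 row(s) emitted.
- sku=DM: no r row matches, row kept with r columns NULL.
- sku=UI: no r row matches, row kept with r columns NULL.
- sku=JV: no r row matches, row kept with r columns NULL.
- sku=UI: no r row matches, row kept with r columns NULL.
- sku=DM: no r row matches, row kept with r columns NULL.
After projecting and ordering:
r.qty | l.sku | r.region | l.price
3 | BQ | NULL | 16
10 | BQ | Central | 16
20 | BQ | South | 16
NULL | DM | NULL | 50
NULL | DM | NULL | 52
NULL | JV | NULL | 54
NULL | UI | NULL | 34
NULL | UI | NULL | 55

(3, BQ, NULL, 16); (10, BQ, Central, 16); (20, BQ, South, 16); (NULL, DM, NULL, 50); (NULL, DM, NULL, 52); (NULL, JV, NULL, 54); (NULL, UI, NULL, 34); (NULL, UI, NULL, 55)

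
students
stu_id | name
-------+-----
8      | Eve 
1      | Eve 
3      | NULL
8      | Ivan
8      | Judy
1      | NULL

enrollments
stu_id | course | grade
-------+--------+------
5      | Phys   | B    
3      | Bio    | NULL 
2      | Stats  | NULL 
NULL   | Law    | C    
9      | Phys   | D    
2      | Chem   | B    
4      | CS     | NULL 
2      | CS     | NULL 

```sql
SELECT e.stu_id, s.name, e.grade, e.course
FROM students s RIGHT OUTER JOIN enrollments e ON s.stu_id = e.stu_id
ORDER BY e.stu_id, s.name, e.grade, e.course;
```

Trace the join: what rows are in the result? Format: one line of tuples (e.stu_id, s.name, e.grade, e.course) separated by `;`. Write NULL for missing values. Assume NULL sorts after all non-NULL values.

(2, NULL, B, Chem); (2, NULL, NULL, CS); (2, NULL, NULL, Stats); (3, NULL, NULL, Bio); (4, NULL, NULL, CS); (5, NULL, B, Phys); (9, NULL, D, Phys); (NULL, NULL, C, Law)

RIGHT JOIN keeps every row from `enrollments`; unmatched rows get NULL for `students`'s columns.
Matching on s.stu_id = e.stu_id. A NULL in a compared column never satisfies the condition.
Matched pairs: 1; unmatched e rows kept: 7.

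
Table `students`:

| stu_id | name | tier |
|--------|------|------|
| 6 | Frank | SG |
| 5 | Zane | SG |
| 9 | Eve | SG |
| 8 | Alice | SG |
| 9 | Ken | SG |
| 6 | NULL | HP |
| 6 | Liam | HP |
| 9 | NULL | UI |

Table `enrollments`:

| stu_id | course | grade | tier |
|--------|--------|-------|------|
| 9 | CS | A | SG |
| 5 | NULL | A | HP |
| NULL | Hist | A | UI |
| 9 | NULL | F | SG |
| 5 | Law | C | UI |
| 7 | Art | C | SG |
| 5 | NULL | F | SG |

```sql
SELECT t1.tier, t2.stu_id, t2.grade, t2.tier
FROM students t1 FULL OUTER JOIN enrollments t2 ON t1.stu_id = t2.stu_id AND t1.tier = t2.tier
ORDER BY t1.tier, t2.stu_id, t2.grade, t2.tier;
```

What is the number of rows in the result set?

14

FULL OUTER JOIN keeps every row from both sides; unmatched rows get NULL for the other side's columns.
Matching on t1.stu_id = t2.stu_id AND t1.tier = t2.tier. A NULL in a compared column never satisfies the condition.
- t1 (stu_id=6, tier=SG) has no partner → padded with NULL.
- t1 (stu_id=5, tier=SG) pairs with 1 row(s) of t2.
- t1 (stu_id=9, tier=SG) pairs with 2 row(s) of t2.
- t1 (stu_id=8, tier=SG) has no partner → padded with NULL.
- t1 (stu_id=9, tier=SG) pairs with 2 row(s) of t2.
- t1 (stu_id=6, tier=HP) has no partner → padded with NULL.
- t1 (stu_id=6, tier=HP) has no partner → padded with NULL.
- t1 (stu_id=9, tier=UI) has no partner → padded with NULL.
- plus 4 unmatched t2 row(s), each kept with NULL t1 columns.
Total: 5 matched + 9 padded = 14 rows.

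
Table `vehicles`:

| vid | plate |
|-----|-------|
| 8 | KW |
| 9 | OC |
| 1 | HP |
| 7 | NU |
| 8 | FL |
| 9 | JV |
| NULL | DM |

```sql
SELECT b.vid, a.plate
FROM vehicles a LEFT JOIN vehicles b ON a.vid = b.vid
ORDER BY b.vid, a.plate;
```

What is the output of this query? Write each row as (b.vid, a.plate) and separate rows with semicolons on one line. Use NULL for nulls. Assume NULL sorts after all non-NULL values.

LEFT JOIN keeps every row from `vehicles a`; unmatched rows get NULL for `vehicles b`'s columns.
Matching on a.vid = b.vid. A NULL in a compared column never satisfies the condition.
- vid=8: 2 matching b row(s), so 2 row(s) emitted.
- vid=9: 2 matching b row(s), so 2 row(s) emitted.
- vid=1: 1 matching b row(s), so 1 row(s) emitted.
- vid=7: 1 matching b row(s), so 1 row(s) emitted.
- vid=8: 2 matching b row(s), so 2 row(s) emitted.
- vid=9: 2 matching b row(s), so 2 row(s) emitted.
- vid=NULL: no b row matches, row kept with b columns NULL.

(1, HP); (7, NU); (8, FL); (8, FL); (8, KW); (8, KW); (9, JV); (9, JV); (9, OC); (9, OC); (NULL, DM)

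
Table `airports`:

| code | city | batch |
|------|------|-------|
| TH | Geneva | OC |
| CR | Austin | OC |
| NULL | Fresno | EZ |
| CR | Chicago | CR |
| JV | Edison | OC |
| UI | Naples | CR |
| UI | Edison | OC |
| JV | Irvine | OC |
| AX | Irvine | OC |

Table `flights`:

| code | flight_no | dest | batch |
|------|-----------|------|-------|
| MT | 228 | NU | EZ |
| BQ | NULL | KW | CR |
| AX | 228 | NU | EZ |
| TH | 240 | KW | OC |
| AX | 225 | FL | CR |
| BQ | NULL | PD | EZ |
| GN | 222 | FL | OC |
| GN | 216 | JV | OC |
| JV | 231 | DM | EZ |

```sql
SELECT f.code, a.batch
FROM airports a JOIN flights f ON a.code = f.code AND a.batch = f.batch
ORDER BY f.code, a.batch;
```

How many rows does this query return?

1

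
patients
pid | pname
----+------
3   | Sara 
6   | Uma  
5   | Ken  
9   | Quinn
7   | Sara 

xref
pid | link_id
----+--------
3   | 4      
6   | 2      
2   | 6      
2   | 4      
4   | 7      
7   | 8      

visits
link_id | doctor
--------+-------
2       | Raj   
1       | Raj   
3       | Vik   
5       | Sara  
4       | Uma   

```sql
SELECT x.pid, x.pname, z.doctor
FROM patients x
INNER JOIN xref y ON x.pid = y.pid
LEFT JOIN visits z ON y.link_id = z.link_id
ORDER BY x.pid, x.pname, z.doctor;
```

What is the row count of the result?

3

Step 1 — x INNER JOIN y on pid → 3 row(s).
Then LEFT JOIN `visits z` on link_id: each of those 3 rows is kept; rows whose y.link_id has no match in z get NULL for z's columns.
Result: 3 row(s).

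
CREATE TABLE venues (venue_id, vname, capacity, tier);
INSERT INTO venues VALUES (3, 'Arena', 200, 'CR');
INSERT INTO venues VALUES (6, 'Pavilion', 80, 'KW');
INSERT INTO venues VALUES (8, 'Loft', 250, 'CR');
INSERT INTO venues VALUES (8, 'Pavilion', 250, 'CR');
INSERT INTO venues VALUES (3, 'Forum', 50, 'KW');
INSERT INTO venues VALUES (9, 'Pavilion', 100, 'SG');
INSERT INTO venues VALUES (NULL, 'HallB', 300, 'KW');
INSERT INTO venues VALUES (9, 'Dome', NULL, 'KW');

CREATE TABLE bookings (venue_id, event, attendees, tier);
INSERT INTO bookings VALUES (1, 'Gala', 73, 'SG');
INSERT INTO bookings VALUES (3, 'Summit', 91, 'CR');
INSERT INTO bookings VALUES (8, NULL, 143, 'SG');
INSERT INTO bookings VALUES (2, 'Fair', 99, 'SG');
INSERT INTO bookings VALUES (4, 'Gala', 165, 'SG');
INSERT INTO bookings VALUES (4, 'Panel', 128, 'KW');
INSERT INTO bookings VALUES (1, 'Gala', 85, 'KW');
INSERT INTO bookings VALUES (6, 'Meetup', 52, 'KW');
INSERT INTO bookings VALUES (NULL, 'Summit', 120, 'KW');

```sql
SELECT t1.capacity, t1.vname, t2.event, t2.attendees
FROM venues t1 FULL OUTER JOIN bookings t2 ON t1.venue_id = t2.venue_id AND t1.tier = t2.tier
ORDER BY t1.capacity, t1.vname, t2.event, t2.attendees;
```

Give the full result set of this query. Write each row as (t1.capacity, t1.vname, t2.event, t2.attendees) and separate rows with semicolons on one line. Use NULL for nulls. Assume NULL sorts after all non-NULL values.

FULL OUTER JOIN keeps every row from both sides; unmatched rows get NULL for the other side's columns.
Matching on t1.venue_id = t2.venue_id AND t1.tier = t2.tier. A NULL in a compared column never satisfies the condition.
- t1[0] venue_id=3, tier=CR → 1 match(es) in t2 → 1 row(s).
- t1[1] venue_id=6, tier=KW → 1 match(es) in t2 → 1 row(s).
- t1[2] venue_id=8, tier=CR → no match; kept with NULLs on the t2 side.
- t1[3] venue_id=8, tier=CR → no match; kept with NULLs on the t2 side.
- t1[4] venue_id=3, tier=KW → no match; kept with NULLs on the t2 side.
- t1[5] venue_id=9, tier=SG → no match; kept with NULLs on the t2 side.
- t1[6] venue_id=NULL, tier=KW → no match; kept with NULLs on the t2 side.
- t1[7] venue_id=9, tier=KW → no match; kept with NULLs on the t2 side.
- 7 t2 row(s) had no t1 match → kept, t1 columns NULL.

(50, Forum, NULL, NULL); (80, Pavilion, Meetup, 52); (100, Pavilion, NULL, NULL); (200, Arena, Summit, 91); (250, Loft, NULL, NULL); (250, Pavilion, NULL, NULL); (300, HallB, NULL, NULL); (NULL, Dome, NULL, NULL); (NULL, NULL, Fair, 99); (NULL, NULL, Gala, 73); (NULL, NULL, Gala, 85); (NULL, NULL, Gala, 165); (NULL, NULL, Panel, 128); (NULL, NULL, Summit, 120); (NULL, NULL, NULL, 143)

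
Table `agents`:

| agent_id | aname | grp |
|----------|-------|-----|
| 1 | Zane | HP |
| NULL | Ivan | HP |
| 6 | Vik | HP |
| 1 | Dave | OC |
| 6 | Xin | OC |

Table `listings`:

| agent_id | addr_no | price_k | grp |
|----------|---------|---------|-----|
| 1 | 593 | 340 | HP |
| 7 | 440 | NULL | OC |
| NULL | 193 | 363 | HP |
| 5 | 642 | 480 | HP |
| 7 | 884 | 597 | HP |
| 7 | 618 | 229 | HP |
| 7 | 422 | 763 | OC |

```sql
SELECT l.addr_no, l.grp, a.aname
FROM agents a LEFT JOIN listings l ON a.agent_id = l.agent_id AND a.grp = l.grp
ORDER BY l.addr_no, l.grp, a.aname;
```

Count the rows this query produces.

LEFT JOIN keeps every row from `agents`; unmatched rows get NULL for `listings`'s columns.
Matching on a.agent_id = l.agent_id AND a.grp = l.grp. A NULL in a compared column never satisfies the condition.
- agent_id=1, grp=HP: 1 matching l row(s), so 1 row(s) emitted.
- agent_id=NULL, grp=HP: no l row matches, row kept with l columns NULL.
- agent_id=6, grp=HP: no l row matches, row kept with l columns NULL.
- agent_id=1, grp=OC: no l row matches, row kept with l columns NULL.
- agent_id=6, grp=OC: no l row matches, row kept with l columns NULL.
Total: 1 matched + 4 padded = 5 rows.

5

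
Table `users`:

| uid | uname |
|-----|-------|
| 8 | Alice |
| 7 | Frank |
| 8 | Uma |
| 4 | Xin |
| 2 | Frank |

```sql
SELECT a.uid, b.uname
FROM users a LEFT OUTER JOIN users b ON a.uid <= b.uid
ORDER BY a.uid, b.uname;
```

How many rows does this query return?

16

LEFT JOIN keeps every row from `users a`; unmatched rows get NULL for `users b`'s columns.
Matching on a.uid <= b.uid.
Matched pairs: 16; unmatched a rows kept: 0.
Total: 16 rows.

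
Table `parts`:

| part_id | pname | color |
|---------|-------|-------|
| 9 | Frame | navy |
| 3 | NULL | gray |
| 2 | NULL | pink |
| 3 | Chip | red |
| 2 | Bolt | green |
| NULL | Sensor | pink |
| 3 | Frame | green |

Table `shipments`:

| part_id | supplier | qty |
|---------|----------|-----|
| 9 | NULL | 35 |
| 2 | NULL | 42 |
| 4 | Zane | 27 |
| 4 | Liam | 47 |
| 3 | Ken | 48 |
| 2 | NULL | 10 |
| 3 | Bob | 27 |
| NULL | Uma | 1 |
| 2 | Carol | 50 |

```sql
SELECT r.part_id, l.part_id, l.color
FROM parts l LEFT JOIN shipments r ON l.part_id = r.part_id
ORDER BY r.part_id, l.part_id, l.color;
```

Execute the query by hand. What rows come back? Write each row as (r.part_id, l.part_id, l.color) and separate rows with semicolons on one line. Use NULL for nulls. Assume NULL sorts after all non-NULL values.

(2, 2, green); (2, 2, green); (2, 2, green); (2, 2, pink); (2, 2, pink); (2, 2, pink); (3, 3, gray); (3, 3, gray); (3, 3, green); (3, 3, green); (3, 3, red); (3, 3, red); (9, 9, navy); (NULL, NULL, pink)

LEFT JOIN keeps every row from `parts`; unmatched rows get NULL for `shipments`'s columns.
Matching on l.part_id = r.part_id. A NULL in a compared column never satisfies the condition.
- l row (part_id=9): matches 1 r row(s) → 1 output row(s).
- l row (part_id=3): matches 2 r row(s) → 2 output row(s).
- l row (part_id=2): matches 3 r row(s) → 3 output row(s).
- l row (part_id=3): matches 2 r row(s) → 2 output row(s).
- l row (part_id=2): matches 3 r row(s) → 3 output row(s).
- l row (part_id=NULL): no match → kept, r columns NULL.
- l row (part_id=3): matches 2 r row(s) → 2 output row(s).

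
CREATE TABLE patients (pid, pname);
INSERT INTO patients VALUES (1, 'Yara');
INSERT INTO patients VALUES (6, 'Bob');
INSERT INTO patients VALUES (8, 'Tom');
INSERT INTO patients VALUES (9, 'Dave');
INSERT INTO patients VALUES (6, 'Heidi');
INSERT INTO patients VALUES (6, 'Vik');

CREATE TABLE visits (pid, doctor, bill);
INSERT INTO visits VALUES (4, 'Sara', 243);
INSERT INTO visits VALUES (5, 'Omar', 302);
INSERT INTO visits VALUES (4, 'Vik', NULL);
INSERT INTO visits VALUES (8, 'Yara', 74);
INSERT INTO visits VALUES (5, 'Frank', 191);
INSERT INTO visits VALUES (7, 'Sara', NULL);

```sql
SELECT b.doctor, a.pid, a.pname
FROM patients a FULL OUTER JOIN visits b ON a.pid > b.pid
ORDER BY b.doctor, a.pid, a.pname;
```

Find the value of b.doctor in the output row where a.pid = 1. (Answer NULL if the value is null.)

NULL

FULL OUTER JOIN keeps every row from both sides; unmatched rows get NULL for the other side's columns.
Matching on a.pid > b.pid.
- a (pid=1) has no partner → padded with NULL.
- a (pid=6) pairs with 4 row(s) of b.
- a (pid=8) pairs with 5 row(s) of b.
- a (pid=9) pairs with 6 row(s) of b.
- a (pid=6) pairs with 4 row(s) of b.
- a (pid=6) pairs with 4 row(s) of b.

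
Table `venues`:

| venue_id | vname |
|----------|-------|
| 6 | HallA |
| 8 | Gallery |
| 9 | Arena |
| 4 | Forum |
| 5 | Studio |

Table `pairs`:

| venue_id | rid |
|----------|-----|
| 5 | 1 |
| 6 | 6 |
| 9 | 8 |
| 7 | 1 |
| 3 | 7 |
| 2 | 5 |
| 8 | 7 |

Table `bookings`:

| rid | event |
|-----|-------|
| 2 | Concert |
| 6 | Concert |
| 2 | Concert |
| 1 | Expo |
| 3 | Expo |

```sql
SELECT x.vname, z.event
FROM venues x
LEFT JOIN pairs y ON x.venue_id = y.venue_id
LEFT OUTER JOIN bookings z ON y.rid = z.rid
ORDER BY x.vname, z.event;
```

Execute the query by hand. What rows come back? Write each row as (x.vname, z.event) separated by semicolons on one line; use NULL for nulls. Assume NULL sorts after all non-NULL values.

Evaluate left to right. First `venues x LEFT JOIN pairs y` on venue_id: 5 row(s).
Then LEFT JOIN `bookings z` on rid: each of those 5 rows is kept; rows whose y.rid has no match in z get NULL for z's columns.

(Arena, NULL); (Forum, NULL); (Gallery, NULL); (HallA, Concert); (Studio, Expo)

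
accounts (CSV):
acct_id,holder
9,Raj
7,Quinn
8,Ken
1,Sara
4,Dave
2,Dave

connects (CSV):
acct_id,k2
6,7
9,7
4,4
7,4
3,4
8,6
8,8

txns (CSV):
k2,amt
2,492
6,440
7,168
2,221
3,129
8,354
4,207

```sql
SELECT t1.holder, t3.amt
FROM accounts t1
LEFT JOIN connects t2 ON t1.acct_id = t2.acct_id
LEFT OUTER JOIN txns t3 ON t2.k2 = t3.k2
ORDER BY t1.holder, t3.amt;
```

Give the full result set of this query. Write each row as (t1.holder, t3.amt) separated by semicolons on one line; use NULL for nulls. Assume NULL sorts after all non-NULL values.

(Dave, 207); (Dave, NULL); (Ken, 354); (Ken, 440); (Quinn, 207); (Raj, 168); (Sara, NULL)

Joins associate left-to-right: accounts LEFT JOIN connects on acct_id gives 7 intermediate row(s).
Then LEFT JOIN `txns t3` on k2: each of those 7 rows is kept; rows whose t2.k2 has no match in t3 get NULL for t3's columns.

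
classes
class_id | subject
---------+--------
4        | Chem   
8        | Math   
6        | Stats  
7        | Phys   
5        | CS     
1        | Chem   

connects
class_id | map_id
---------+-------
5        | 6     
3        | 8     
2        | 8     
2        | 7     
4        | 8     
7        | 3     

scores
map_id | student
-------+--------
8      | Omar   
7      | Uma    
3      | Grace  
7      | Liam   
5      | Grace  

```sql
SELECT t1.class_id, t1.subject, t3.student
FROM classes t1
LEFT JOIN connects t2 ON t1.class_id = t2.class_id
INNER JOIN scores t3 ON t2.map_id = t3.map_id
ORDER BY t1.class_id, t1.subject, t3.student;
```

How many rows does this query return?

2

Step 1 — t1 LEFT JOIN t2 on class_id → 6 row(s).
Then INNER JOIN `scores t3` on map_id: keep only rows whose t2.map_id appears in t3.
Result: 2 row(s).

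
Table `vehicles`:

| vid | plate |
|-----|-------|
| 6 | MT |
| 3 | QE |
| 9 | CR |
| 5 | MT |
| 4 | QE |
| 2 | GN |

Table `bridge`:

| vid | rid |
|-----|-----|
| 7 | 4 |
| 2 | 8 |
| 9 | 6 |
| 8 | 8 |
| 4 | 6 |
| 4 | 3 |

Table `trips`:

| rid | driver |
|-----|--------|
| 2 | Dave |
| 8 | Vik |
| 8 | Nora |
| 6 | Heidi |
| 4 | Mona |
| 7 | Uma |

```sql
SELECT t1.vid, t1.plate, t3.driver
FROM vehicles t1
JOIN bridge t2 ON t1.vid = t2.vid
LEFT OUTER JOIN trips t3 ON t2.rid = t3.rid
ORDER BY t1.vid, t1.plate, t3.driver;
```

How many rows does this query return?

5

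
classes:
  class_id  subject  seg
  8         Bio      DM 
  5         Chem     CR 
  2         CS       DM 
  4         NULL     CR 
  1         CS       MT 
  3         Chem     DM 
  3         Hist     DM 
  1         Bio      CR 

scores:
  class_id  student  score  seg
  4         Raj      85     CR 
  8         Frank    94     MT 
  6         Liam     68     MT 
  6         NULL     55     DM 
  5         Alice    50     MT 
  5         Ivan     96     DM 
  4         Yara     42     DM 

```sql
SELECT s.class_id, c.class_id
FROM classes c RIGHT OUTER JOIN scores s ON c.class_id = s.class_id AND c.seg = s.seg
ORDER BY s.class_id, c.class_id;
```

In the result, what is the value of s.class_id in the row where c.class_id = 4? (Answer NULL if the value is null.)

4

RIGHT JOIN keeps every row from `scores`; unmatched rows get NULL for `classes`'s columns.
Matching on c.class_id = s.class_id AND c.seg = s.seg.
- c row (class_id=8, seg=DM): no match.
- c row (class_id=5, seg=CR): no match.
- c row (class_id=2, seg=DM): no match.
- c row (class_id=4, seg=CR): matches 1 s row(s) → 1 output row(s).
- c row (class_id=1, seg=MT): no match.
- c row (class_id=3, seg=DM): no match.
- c row (class_id=3, seg=DM): no match.
- c row (class_id=1, seg=CR): no match.
- plus 6 unmatched s row(s), each kept with NULL c columns.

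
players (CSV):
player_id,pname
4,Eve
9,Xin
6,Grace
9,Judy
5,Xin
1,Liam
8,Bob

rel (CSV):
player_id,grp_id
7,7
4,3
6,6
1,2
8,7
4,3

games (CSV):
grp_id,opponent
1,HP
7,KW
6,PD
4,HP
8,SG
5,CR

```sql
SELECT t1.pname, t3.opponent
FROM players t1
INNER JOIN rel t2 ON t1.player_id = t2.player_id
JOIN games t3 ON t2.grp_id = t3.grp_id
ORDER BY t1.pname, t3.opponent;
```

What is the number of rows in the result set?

2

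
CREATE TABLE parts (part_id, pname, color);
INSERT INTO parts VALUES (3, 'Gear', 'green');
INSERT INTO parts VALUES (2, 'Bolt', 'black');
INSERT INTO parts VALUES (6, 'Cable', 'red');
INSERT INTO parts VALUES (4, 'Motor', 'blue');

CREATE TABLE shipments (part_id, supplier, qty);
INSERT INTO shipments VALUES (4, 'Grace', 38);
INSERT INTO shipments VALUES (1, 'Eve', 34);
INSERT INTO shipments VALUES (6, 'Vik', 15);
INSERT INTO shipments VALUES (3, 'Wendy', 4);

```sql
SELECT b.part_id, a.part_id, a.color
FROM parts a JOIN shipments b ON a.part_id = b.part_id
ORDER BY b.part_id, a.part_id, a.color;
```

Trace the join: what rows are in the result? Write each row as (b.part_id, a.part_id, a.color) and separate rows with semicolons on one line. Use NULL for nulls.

(3, 3, green); (4, 4, blue); (6, 6, red)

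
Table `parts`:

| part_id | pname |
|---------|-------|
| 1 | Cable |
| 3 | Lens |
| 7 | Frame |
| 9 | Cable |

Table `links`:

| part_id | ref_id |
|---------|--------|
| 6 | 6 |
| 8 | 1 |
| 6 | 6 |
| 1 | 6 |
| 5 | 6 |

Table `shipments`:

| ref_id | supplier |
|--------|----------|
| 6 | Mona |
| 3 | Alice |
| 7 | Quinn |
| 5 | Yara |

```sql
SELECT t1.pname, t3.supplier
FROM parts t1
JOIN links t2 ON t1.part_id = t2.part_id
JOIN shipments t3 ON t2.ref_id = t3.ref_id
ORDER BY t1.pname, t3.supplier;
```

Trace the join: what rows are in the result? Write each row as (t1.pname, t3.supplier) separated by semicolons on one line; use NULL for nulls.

(Cable, Mona)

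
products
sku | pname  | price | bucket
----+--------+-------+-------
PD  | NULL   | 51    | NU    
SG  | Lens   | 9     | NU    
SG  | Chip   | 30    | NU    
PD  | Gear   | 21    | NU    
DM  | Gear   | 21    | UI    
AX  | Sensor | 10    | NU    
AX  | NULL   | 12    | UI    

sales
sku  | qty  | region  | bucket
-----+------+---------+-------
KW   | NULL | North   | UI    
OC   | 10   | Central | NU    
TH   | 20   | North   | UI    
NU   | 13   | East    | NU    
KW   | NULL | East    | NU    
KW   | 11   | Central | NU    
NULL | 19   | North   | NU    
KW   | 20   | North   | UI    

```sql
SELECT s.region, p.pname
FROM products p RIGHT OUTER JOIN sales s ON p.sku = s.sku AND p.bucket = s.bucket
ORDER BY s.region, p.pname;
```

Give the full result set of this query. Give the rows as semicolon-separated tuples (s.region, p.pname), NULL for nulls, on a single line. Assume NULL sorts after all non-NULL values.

(Central, NULL); (Central, NULL); (East, NULL); (East, NULL); (North, NULL); (North, NULL); (North, NULL); (North, NULL)

RIGHT JOIN keeps every row from `sales`; unmatched rows get NULL for `products`'s columns.
Matching on p.sku = s.sku AND p.bucket = s.bucket. A NULL in a compared column never satisfies the condition.
Matched pairs: 0; unmatched s rows kept: 8.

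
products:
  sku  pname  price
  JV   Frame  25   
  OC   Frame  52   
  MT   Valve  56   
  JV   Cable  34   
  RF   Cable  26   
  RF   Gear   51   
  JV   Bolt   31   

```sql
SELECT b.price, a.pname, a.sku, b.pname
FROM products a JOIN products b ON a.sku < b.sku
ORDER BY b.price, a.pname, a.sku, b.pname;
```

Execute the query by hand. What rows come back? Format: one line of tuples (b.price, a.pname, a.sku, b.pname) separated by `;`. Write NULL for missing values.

(26, Bolt, JV, Cable); (26, Cable, JV, Cable); (26, Frame, JV, Cable); (26, Frame, OC, Cable); (26, Valve, MT, Cable); (51, Bolt, JV, Gear); (51, Cable, JV, Gear); (51, Frame, JV, Gear); (51, Frame, OC, Gear); (51, Valve, MT, Gear); (52, Bolt, JV, Frame); (52, Cable, JV, Frame); (52, Frame, JV, Frame); (52, Valve, MT, Frame); (56, Bolt, JV, Valve); (56, Cable, JV, Valve); (56, Frame, JV, Valve)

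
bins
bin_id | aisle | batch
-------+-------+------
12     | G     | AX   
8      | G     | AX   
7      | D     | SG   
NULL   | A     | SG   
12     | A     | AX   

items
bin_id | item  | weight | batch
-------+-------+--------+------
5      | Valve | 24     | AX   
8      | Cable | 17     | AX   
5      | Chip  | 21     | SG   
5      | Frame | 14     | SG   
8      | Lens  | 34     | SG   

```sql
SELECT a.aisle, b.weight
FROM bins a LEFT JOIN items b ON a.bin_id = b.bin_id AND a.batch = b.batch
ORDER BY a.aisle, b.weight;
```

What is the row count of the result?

5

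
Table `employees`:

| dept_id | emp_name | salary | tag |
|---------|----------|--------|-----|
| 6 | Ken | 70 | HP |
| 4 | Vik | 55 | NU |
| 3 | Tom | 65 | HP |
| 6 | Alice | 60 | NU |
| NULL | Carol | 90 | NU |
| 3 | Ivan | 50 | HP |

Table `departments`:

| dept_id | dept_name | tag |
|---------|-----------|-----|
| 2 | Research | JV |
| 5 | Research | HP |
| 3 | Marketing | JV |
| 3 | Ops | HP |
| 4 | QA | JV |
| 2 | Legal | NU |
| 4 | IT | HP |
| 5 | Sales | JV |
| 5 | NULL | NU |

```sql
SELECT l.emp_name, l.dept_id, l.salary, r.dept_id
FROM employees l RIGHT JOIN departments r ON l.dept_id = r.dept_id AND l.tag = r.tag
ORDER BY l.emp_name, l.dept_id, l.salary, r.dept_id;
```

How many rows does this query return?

RIGHT JOIN keeps every row from `departments`; unmatched rows get NULL for `employees`'s columns.
Matching on l.dept_id = r.dept_id AND l.tag = r.tag. A NULL in a compared column never satisfies the condition.
- l[0] dept_id=6, tag=HP → no match.
- l[1] dept_id=4, tag=NU → no match.
- l[2] dept_id=3, tag=HP → 1 match(es) in r → 1 row(s).
- l[3] dept_id=6, tag=NU → no match.
- l[4] dept_id=NULL, tag=NU → no match.
- l[5] dept_id=3, tag=HP → 1 match(es) in r → 1 row(s).
- 8 r row(s) had no l match → kept, l columns NULL.
Total: 2 matched + 8 padded = 10 rows.

10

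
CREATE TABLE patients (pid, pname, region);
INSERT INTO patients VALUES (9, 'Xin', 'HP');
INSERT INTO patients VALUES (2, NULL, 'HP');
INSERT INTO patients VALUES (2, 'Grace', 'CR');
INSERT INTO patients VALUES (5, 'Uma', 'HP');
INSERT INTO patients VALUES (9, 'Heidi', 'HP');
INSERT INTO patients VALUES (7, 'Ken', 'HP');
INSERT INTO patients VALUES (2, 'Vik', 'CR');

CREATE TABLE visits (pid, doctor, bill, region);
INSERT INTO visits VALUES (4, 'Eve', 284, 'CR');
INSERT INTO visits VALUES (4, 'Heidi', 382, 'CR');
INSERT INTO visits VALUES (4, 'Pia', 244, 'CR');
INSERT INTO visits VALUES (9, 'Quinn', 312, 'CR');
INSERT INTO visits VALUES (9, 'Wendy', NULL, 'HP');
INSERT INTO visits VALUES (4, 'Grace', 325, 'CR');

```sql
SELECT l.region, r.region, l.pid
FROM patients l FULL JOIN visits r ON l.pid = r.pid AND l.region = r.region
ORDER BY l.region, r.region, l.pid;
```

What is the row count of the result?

FULL OUTER JOIN keeps every row from both sides; unmatched rows get NULL for the other side's columns.
Matching on l.pid = r.pid AND l.region = r.region.
- l row (pid=9, region=HP): matches 1 r row(s) → 1 output row(s).
- l row (pid=2, region=HP): no match → kept, r columns NULL.
- l row (pid=2, region=CR): no match → kept, r columns NULL.
- l row (pid=5, region=HP): no match → kept, r columns NULL.
- l row (pid=9, region=HP): matches 1 r row(s) → 1 output row(s).
- l row (pid=7, region=HP): no match → kept, r columns NULL.
- l row (pid=2, region=CR): no match → kept, r columns NULL.
- 5 r row(s) had no l match → kept, l columns NULL.
Total: 2 matched + 10 padded = 12 rows.

12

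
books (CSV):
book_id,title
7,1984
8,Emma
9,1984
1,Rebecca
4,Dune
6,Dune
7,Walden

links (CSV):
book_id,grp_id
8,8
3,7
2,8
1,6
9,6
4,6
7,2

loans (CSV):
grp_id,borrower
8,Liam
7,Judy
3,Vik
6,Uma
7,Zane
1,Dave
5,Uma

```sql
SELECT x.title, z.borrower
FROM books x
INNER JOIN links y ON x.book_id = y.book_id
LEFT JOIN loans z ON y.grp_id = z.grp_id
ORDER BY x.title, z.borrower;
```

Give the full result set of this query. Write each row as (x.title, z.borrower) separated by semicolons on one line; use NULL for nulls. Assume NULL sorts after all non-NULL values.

Step 1 — x INNER JOIN y on book_id → 6 row(s).
Then LEFT JOIN `loans z` on grp_id: each of those 6 rows is kept; rows whose y.grp_id has no match in z get NULL for z's columns.

(1984, Uma); (1984, NULL); (Dune, Uma); (Emma, Liam); (Rebecca, Uma); (Walden, NULL)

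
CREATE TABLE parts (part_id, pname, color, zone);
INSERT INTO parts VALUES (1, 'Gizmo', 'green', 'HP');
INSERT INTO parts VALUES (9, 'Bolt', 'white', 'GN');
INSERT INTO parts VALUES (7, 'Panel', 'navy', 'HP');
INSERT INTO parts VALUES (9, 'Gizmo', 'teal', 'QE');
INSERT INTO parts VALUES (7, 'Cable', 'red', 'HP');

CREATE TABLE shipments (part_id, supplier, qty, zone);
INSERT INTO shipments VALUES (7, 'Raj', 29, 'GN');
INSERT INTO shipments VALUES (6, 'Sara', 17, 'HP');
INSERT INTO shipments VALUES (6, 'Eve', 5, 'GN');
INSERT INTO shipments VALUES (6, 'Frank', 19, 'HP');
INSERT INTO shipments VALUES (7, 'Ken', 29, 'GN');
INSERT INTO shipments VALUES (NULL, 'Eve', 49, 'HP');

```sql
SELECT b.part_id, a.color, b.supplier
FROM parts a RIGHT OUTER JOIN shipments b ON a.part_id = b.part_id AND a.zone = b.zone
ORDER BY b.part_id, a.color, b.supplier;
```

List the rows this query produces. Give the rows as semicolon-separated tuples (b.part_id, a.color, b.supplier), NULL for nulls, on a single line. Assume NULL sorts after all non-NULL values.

RIGHT JOIN keeps every row from `shipments`; unmatched rows get NULL for `parts`'s columns.
Matching on a.part_id = b.part_id AND a.zone = b.zone. A NULL in a compared column never satisfies the condition.
Matched pairs: 0; unmatched b rows kept: 6.

(6, NULL, Eve); (6, NULL, Frank); (6, NULL, Sara); (7, NULL, Ken); (7, NULL, Raj); (NULL, NULL, Eve)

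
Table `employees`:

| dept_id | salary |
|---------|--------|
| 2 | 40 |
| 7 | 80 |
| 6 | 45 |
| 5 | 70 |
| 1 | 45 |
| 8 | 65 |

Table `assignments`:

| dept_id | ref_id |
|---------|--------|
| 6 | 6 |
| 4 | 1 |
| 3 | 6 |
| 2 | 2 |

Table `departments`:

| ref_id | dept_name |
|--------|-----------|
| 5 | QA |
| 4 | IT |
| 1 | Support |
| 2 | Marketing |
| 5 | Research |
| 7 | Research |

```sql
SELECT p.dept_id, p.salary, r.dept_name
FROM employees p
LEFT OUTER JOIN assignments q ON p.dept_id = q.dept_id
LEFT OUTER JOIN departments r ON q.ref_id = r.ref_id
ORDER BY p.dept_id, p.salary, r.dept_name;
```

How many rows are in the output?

Joins associate left-to-right: employees LEFT JOIN assignments on dept_id gives 6 intermediate row(s).
Then LEFT JOIN `departments r` on ref_id: each of those 6 rows is kept; rows whose q.ref_id has no match in r get NULL for r's columns.
Result: 6 row(s).

6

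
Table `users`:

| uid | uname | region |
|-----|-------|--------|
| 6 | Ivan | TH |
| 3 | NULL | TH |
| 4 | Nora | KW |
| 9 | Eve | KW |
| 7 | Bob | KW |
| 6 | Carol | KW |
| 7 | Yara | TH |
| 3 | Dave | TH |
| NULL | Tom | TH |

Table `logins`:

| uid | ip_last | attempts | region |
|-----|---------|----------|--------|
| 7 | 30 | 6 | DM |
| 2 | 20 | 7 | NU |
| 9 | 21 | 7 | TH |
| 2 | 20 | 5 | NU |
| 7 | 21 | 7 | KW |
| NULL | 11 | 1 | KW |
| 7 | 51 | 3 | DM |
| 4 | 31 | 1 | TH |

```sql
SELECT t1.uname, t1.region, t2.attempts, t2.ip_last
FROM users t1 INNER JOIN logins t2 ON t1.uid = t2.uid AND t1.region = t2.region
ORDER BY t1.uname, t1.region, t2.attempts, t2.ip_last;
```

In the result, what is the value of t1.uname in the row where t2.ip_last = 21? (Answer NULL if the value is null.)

INNER JOIN keeps only pairs where the ON condition holds.
Matching on t1.uid = t2.uid AND t1.region = t2.region. A NULL in a compared column never satisfies the condition.
- t1[0] uid=6, region=TH → no match; dropped.
- t1[1] uid=3, region=TH → no match; dropped.
- t1[2] uid=4, region=KW → no match; dropped.
- t1[3] uid=9, region=KW → no match; dropped.
- t1[4] uid=7, region=KW → 1 match(es) in t2 → 1 row(s).
- t1[5] uid=6, region=KW → no match; dropped.
- t1[6] uid=7, region=TH → no match; dropped.
- t1[7] uid=3, region=TH → no match; dropped.
- t1[8] uid=NULL, region=TH → no match; dropped.

Bob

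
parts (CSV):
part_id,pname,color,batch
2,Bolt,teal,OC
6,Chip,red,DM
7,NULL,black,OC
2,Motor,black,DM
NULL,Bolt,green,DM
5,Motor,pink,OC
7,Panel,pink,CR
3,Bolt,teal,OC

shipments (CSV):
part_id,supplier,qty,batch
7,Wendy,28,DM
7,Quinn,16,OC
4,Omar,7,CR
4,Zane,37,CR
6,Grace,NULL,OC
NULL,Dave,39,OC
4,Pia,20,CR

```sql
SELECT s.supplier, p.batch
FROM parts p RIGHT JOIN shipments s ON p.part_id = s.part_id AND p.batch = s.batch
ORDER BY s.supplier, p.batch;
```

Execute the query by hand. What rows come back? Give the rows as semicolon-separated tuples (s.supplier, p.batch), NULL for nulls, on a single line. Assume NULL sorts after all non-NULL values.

RIGHT JOIN keeps every row from `shipments`; unmatched rows get NULL for `parts`'s columns.
Matching on p.part_id = s.part_id AND p.batch = s.batch. A NULL in a compared column never satisfies the condition.
Matched pairs: 1; unmatched s rows kept: 6.

(Dave, NULL); (Grace, NULL); (Omar, NULL); (Pia, NULL); (Quinn, OC); (Wendy, NULL); (Zane, NULL)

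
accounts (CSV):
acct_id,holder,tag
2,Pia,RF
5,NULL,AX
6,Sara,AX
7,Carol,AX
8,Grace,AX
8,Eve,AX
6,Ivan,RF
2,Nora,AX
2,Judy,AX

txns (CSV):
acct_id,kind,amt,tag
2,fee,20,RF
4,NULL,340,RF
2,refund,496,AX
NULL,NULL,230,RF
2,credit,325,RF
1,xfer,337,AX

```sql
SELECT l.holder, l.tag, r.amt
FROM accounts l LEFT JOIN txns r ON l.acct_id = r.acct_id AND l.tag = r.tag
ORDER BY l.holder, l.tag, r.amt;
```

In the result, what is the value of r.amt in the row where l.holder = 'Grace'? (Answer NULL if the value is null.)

NULL

LEFT JOIN keeps every row from `accounts`; unmatched rows get NULL for `txns`'s columns.
Matching on l.acct_id = r.acct_id AND l.tag = r.tag. A NULL in a compared column never satisfies the condition.
- l (acct_id=2, tag=RF) pairs with 2 row(s) of r.
- l (acct_id=5, tag=AX) has no partner → padded with NULL.
- l (acct_id=6, tag=AX) has no partner → padded with NULL.
- l (acct_id=7, tag=AX) has no partner → padded with NULL.
- l (acct_id=8, tag=AX) has no partner → padded with NULL.
- l (acct_id=8, tag=AX) has no partner → padded with NULL.
- l (acct_id=6, tag=RF) has no partner → padded with NULL.
- l (acct_id=2, tag=AX) pairs with 1 row(s) of r.
- l (acct_id=2, tag=AX) pairs with 1 row(s) of r.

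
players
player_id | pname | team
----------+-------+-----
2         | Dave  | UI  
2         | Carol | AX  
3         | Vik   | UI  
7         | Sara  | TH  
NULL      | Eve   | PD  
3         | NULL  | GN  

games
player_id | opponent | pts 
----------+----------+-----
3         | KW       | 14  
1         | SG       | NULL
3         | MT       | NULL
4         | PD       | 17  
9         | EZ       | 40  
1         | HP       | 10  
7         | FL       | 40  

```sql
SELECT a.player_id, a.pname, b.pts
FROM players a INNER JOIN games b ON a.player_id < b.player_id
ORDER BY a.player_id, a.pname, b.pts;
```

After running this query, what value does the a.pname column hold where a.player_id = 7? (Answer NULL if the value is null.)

INNER JOIN keeps only pairs where the ON condition holds.
Matching on a.player_id < b.player_id. A NULL in a compared column never satisfies the condition.
- player_id=2: 5 matching b row(s), so 5 row(s) emitted.
- player_id=2: 5 matching b row(s), so 5 row(s) emitted.
- player_id=3: 3 matching b row(s), so 3 row(s) emitted.
- player_id=7: 1 matching b row(s), so 1 row(s) emitted.
- player_id=NULL: no matching b row, dropped.
- player_id=3: 3 matching b row(s), so 3 row(s) emitted.

Sara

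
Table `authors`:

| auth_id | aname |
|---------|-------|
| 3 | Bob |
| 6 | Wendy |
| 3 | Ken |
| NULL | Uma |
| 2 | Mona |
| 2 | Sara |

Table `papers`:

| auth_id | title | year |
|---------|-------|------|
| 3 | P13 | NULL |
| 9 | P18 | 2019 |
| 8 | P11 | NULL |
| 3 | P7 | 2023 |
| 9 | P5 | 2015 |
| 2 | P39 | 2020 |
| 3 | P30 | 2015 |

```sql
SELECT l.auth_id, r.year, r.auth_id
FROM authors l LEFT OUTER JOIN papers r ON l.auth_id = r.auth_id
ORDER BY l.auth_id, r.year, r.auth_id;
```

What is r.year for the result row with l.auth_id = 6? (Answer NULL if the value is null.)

LEFT JOIN keeps every row from `authors`; unmatched rows get NULL for `papers`'s columns.
Matching on l.auth_id = r.auth_id. A NULL in a compared column never satisfies the condition.
Matched pairs: 8; unmatched l rows kept: 2.

NULL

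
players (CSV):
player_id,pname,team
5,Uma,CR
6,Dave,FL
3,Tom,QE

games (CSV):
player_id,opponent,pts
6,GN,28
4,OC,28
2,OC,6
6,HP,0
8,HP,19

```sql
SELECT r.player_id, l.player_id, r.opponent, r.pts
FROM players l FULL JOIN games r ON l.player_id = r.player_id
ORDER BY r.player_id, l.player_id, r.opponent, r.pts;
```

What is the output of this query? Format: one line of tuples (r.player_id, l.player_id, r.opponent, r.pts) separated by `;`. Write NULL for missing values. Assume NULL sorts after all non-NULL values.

(2, NULL, OC, 6); (4, NULL, OC, 28); (6, 6, GN, 28); (6, 6, HP, 0); (8, NULL, HP, 19); (NULL, 3, NULL, NULL); (NULL, 5, NULL, NULL)

FULL OUTER JOIN keeps every row from both sides; unmatched rows get NULL for the other side's columns.
Matching on l.player_id = r.player_id.
Matched pairs: 2; unmatched l rows kept: 2; unmatched r rows kept: 3.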